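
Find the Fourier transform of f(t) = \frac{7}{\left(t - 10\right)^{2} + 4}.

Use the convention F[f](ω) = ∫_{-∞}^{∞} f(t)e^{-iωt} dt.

F(ω) = \frac{7 \pi e^{- 10 i \omega - 2 \left|{\omega}\right|}}{2}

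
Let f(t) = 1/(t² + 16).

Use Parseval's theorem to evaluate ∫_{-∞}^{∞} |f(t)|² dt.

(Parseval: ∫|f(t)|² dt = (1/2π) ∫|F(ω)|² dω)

∫|f(t)|² dt = \frac{\pi}{128}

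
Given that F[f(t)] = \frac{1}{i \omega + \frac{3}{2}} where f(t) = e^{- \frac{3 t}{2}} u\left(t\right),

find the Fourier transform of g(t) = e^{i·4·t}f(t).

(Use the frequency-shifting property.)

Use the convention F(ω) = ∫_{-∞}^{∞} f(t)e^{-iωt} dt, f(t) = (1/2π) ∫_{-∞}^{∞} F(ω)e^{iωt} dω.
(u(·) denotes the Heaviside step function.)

F[g](ω) = \frac{2}{2 i \left(\omega - 4\right) + 3}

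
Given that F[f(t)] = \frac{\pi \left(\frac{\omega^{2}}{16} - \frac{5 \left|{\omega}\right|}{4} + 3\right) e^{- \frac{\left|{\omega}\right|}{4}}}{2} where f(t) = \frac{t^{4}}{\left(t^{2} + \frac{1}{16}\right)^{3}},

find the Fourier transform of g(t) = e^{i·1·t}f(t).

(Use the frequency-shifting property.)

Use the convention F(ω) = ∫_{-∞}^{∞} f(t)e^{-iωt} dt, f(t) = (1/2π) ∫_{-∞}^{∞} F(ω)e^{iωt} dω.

F[g](ω) = \frac{\pi \left(\left(\omega - 1\right)^{2} - 20 \left|{\omega - 1}\right| + 48\right) e^{- \frac{\left|{\omega - 1}\right|}{4}}}{32}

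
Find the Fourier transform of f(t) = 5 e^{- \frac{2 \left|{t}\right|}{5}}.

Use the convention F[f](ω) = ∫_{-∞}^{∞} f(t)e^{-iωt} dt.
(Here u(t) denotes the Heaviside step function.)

F(ω) = \frac{100}{25 \omega^{2} + 4}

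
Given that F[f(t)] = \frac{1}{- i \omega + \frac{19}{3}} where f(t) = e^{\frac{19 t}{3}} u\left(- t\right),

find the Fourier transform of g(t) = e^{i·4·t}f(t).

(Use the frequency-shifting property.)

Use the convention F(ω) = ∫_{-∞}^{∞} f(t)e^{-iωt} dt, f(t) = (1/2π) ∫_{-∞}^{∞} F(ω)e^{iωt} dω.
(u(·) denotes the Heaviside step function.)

F[g](ω) = - \frac{3}{3 i \left(\omega - 4\right) - 19}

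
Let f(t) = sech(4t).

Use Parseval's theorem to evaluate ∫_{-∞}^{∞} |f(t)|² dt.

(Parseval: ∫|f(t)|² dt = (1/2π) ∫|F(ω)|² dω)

∫|f(t)|² dt = \frac{1}{2}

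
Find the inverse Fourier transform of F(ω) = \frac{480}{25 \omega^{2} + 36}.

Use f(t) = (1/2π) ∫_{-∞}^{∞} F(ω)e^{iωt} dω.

f(t) = 8 e^{- \frac{6 \left|{t}\right|}{5}}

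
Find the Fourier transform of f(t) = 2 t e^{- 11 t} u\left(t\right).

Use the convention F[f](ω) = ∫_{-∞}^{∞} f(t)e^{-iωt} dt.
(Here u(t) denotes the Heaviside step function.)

F(ω) = \frac{2}{\left(i \omega + 11\right)^{2}}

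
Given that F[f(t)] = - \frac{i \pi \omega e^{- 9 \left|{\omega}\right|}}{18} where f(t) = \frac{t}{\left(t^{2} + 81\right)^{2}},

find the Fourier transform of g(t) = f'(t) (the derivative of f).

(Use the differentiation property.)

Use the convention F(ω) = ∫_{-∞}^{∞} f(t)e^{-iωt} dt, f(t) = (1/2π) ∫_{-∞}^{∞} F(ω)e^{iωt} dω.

F[g](ω) = \frac{\pi \omega^{2} e^{- 9 \left|{\omega}\right|}}{18}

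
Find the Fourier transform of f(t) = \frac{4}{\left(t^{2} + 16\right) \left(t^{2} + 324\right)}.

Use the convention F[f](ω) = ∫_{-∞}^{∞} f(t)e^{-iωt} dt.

F(ω) = \frac{\pi \left(9 e^{14 \left|{\omega}\right|} - 2\right) e^{- 18 \left|{\omega}\right|}}{2772}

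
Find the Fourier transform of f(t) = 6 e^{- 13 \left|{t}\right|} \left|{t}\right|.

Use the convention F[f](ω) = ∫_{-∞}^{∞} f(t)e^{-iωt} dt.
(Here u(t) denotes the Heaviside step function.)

F(ω) = \frac{12 \left(169 - \omega^{2}\right)}{\left(\omega^{2} + 169\right)^{2}}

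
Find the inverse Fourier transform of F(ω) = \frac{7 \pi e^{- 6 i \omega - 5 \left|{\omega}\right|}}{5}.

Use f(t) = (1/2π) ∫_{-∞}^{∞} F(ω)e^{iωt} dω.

f(t) = \frac{7}{\left(t - 6\right)^{2} + 25}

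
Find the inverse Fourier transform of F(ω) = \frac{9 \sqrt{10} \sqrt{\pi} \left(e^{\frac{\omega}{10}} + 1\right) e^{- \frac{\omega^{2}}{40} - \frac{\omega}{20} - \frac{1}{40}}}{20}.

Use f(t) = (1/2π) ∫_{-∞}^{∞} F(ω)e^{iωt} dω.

f(t) = 9 e^{- 10 t^{2}} \cos{\left(t \right)}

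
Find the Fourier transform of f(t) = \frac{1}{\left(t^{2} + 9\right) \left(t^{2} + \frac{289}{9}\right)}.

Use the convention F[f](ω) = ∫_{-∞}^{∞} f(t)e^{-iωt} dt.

F(ω) = \frac{3 \pi e^{- 3 \left|{\omega}\right|}}{208} - \frac{27 \pi e^{- \frac{17 \left|{\omega}\right|}{3}}}{3536}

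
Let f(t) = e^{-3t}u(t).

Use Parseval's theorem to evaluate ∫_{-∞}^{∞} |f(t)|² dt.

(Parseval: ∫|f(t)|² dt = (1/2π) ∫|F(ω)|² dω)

∫|f(t)|² dt = \frac{1}{6}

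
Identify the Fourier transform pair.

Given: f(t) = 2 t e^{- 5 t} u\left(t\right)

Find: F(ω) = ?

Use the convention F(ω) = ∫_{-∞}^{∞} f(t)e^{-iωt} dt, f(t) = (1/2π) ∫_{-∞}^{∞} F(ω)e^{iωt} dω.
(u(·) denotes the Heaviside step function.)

F(ω) = \frac{2}{\left(i \omega + 5\right)^{2}}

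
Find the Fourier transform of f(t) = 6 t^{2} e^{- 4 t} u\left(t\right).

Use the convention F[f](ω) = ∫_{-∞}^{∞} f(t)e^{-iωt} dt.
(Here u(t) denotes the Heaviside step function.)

F(ω) = \frac{12}{\left(i \omega + 4\right)^{3}}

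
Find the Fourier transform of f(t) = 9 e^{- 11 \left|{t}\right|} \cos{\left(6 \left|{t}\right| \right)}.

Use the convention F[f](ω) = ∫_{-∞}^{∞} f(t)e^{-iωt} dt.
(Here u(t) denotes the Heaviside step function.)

F(ω) = \frac{198 \left(\omega^{2} + 157\right)}{\omega^{4} + 170 \omega^{2} + 24649}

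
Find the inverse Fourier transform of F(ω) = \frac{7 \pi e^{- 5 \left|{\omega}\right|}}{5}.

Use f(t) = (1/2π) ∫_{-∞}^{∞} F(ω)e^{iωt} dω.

f(t) = \frac{7}{t^{2} + 25}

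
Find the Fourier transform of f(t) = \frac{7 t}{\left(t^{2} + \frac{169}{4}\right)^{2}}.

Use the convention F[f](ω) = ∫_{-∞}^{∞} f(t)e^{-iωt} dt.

F(ω) = - \frac{7 i \pi \omega e^{- \frac{13 \left|{\omega}\right|}{2}}}{13}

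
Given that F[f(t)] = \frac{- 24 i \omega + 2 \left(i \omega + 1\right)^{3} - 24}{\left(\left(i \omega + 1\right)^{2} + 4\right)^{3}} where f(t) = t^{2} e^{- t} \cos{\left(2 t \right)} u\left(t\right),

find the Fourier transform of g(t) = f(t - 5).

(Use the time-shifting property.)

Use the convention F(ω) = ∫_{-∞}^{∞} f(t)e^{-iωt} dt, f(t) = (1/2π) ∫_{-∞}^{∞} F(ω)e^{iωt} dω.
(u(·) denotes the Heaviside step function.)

F[g](ω) = \frac{2 \left(- 12 i \omega + \left(i \omega + 1\right)^{3} - 12\right) e^{- 5 i \omega}}{\left(\left(i \omega + 1\right)^{2} + 4\right)^{3}}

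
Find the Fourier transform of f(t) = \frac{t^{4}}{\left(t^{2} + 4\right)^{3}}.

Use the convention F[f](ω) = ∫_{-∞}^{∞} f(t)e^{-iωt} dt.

F(ω) = \frac{\pi \left(4 \omega^{2} - 10 \left|{\omega}\right| + 3\right) e^{- 2 \left|{\omega}\right|}}{16}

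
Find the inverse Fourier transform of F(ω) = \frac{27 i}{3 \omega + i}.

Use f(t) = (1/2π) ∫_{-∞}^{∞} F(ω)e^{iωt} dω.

f(t) = 9 e^{\frac{t}{3}} u\left(- t\right)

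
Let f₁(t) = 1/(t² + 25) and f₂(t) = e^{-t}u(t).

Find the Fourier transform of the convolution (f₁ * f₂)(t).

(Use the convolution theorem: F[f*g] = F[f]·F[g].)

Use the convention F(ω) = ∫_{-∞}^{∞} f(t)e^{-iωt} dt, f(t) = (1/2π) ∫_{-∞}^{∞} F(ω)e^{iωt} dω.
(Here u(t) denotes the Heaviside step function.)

F[f₁*f₂](ω) = \frac{\pi e^{- 5 \left|{\omega}\right|}}{5 \left(i \omega + 1\right)}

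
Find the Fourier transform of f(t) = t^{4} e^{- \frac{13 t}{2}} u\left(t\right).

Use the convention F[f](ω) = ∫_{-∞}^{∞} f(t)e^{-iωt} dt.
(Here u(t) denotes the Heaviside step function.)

F(ω) = \frac{768}{\left(2 i \omega + 13\right)^{5}}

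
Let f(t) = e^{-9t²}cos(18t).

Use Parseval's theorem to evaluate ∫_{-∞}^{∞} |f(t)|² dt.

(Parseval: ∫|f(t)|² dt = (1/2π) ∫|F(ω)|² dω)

∫|f(t)|² dt = \frac{\sqrt{2} \sqrt{\pi} \left(1 + e^{18}\right)}{12 e^{18}}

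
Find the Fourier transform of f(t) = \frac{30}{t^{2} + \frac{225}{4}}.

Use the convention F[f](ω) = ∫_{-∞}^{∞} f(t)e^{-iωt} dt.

F(ω) = 4 \pi e^{- \frac{15 \left|{\omega}\right|}{2}}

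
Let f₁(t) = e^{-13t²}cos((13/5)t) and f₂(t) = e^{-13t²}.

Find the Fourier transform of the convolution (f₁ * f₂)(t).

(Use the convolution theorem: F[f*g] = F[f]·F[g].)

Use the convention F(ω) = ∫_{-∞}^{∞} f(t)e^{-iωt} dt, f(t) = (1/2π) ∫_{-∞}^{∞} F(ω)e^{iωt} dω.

F[f₁*f₂](ω) = \frac{\pi \left(e^{\frac{\omega}{5}} + 1\right) e^{- \frac{\omega^{2}}{26} - \frac{\omega}{10} - \frac{13}{100}}}{26}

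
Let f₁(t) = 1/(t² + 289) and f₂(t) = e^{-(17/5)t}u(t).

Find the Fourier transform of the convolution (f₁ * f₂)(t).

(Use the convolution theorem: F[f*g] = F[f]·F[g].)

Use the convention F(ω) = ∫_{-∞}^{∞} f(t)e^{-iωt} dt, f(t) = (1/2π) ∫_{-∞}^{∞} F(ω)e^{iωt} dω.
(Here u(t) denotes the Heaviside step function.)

F[f₁*f₂](ω) = \frac{5 \pi e^{- 17 \left|{\omega}\right|}}{17 \left(5 i \omega + 17\right)}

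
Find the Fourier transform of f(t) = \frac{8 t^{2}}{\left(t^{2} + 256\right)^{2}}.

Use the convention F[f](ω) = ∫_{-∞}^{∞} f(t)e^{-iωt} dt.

F(ω) = \frac{\pi \left(1 - 16 \left|{\omega}\right|\right) e^{- 16 \left|{\omega}\right|}}{4}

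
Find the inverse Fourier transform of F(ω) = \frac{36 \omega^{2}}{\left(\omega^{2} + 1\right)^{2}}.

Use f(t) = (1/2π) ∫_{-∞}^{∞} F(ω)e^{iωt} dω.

f(t) = 9 \left(1 - \left|{t}\right|\right) e^{- \left|{t}\right|}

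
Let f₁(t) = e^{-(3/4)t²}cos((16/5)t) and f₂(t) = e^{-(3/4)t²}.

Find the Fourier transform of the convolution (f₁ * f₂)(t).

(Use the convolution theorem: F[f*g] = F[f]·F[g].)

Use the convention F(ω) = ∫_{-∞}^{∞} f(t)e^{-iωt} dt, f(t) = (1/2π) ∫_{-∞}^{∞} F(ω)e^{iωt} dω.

F[f₁*f₂](ω) = \frac{2 \pi \left(e^{\frac{64 \omega}{15}} + 1\right) e^{- \frac{2 \omega^{2}}{3} - \frac{32 \omega}{15} - \frac{256}{75}}}{3}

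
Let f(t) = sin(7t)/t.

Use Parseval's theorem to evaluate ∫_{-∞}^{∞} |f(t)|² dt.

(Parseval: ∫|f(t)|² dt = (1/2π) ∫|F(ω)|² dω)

∫|f(t)|² dt = 7 \pi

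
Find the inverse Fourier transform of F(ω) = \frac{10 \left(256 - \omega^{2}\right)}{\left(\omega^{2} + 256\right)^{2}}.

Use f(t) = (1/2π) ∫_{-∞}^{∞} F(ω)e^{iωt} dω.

f(t) = 5 e^{- 16 \left|{t}\right|} \left|{t}\right|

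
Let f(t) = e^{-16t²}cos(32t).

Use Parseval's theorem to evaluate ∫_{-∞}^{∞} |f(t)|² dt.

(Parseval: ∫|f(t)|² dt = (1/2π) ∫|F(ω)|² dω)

∫|f(t)|² dt = \frac{\sqrt{2} \sqrt{\pi} \left(1 + e^{32}\right)}{16 e^{32}}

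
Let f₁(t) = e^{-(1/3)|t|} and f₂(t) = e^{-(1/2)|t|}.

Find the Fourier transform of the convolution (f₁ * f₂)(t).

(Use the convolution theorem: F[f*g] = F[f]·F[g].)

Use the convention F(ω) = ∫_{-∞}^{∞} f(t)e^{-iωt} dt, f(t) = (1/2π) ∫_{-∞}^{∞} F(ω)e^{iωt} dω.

F[f₁*f₂](ω) = \frac{24}{36 \omega^{4} + 13 \omega^{2} + 1}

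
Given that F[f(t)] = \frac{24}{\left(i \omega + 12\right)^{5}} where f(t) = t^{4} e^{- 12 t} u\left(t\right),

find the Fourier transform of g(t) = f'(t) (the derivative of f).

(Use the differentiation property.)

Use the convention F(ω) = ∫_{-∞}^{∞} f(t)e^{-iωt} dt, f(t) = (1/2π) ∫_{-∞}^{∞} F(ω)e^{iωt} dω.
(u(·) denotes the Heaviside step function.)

F[g](ω) = \frac{24 i \omega}{\left(i \omega + 12\right)^{5}}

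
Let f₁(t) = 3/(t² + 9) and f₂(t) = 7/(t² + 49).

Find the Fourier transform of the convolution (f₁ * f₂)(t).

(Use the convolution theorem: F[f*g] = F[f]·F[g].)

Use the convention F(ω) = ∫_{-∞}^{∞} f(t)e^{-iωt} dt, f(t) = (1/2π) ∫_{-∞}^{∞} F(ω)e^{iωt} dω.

F[f₁*f₂](ω) = \pi^{2} e^{- 10 \left|{\omega}\right|}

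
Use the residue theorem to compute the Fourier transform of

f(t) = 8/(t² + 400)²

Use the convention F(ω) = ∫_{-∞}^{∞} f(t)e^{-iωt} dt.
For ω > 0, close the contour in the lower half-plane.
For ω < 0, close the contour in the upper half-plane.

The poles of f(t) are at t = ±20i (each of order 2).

Let g(z) = f(z)e^{-iωz}; for large |z| the factor e^{-iωz} decays in the lower half-plane when ω > 0 and in the upper half-plane when ω < 0.

Case ω > 0 (lower half-plane, clockwise contour ⇒ F(ω) = -2πi·ΣRes):
  Res_{z = - 20 i} g(z) = \frac{i \left(20 \omega + 1\right) e^{- 20 \omega}}{4000} (pole of order 2)
  F(ω) = -2πi·ΣRes = \frac{\pi \left(20 \omega + 1\right) e^{- 20 \omega}}{2000}

Case ω < 0 (upper half-plane, counterclockwise contour ⇒ F(ω) = +2πi·ΣRes):
  Res_{z = 20 i} g(z) = \frac{i \left(20 \omega - 1\right) e^{20 \omega}}{4000} (pole of order 2)
  F(ω) = 2πi·ΣRes = \frac{\pi \left(1 - 20 \omega\right) e^{20 \omega}}{2000}

Both cases combine into a single formula in |ω|:

F(ω) = \frac{\pi \left(20 \left|{\omega}\right| + 1\right) e^{- 20 \left|{\omega}\right|}}{2000}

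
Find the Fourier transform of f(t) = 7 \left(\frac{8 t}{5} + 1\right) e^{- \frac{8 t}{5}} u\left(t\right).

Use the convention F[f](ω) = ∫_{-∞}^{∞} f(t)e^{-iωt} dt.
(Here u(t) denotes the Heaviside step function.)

F(ω) = \frac{35 \left(- 5 i \omega - 16\right)}{25 \omega^{2} - 80 i \omega - 64}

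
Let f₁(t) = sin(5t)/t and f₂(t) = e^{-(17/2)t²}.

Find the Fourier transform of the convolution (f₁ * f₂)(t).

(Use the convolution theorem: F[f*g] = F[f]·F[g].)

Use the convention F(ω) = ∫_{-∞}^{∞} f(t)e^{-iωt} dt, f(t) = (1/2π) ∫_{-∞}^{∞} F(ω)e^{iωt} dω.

F[f₁*f₂](ω) = \begin{cases} \frac{\sqrt{34} \pi^{\frac{3}{2}} e^{- \frac{\omega^{2}}{34}}}{17} & \text{for}\: \omega > -5 \wedge \omega < 5 \\0 & \text{otherwise} \end{cases}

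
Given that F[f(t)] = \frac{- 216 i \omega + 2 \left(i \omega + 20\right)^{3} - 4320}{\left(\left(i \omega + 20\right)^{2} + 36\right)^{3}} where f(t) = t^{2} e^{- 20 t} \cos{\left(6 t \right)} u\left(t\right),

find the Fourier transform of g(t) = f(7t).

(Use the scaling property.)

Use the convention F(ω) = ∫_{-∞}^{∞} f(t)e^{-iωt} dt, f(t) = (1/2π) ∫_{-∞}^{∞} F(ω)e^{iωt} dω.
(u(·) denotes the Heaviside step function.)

F[g](ω) = \frac{98 \left(- 5292 i \omega + \left(i \omega + 140\right)^{3} - 740880\right)}{\left(\left(i \omega + 140\right)^{2} + 1764\right)^{3}}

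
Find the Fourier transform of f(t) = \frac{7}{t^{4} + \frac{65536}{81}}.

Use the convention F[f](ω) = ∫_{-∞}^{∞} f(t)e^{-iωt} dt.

F(ω) = \frac{189 \pi e^{- \frac{8 \sqrt{2} \left|{\omega}\right|}{3}} \sin{\left(\frac{8 \sqrt{2} \left|{\omega}\right|}{3} + \frac{\pi}{4} \right)}}{4096}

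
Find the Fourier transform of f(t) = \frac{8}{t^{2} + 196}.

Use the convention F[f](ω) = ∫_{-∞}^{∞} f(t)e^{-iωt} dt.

F(ω) = \frac{4 \pi e^{- 14 \left|{\omega}\right|}}{7}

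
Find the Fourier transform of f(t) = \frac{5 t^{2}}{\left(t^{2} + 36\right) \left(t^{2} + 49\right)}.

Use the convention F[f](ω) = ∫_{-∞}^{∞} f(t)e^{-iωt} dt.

F(ω) = \frac{5 \pi \left(7 - 6 e^{\left|{\omega}\right|}\right) e^{- 7 \left|{\omega}\right|}}{13}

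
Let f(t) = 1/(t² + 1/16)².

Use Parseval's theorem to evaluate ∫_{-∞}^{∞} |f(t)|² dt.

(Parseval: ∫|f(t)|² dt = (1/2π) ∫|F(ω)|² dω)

∫|f(t)|² dt = 5120 \pi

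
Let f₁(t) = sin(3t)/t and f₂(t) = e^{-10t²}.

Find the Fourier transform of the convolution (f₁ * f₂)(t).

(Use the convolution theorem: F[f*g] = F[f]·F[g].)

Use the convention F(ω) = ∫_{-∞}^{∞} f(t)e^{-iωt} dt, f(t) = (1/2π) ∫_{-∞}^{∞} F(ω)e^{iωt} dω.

F[f₁*f₂](ω) = \begin{cases} \frac{\sqrt{10} \pi^{\frac{3}{2}} e^{- \frac{\omega^{2}}{40}}}{10} & \text{for}\: \omega > -3 \wedge \omega < 3 \\0 & \text{otherwise} \end{cases}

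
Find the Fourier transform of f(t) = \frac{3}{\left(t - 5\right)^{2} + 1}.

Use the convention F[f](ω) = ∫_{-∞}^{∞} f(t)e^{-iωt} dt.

F(ω) = 3 \pi e^{- 5 i \omega - \left|{\omega}\right|}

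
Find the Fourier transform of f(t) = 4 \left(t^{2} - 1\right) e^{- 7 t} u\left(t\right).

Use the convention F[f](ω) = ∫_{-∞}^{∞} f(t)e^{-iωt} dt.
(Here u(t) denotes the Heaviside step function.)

F(ω) = \frac{4 \left(2 i \omega - \left(i \omega + 7\right)^{3} + 14\right)}{\left(i \omega + 7\right)^{4}}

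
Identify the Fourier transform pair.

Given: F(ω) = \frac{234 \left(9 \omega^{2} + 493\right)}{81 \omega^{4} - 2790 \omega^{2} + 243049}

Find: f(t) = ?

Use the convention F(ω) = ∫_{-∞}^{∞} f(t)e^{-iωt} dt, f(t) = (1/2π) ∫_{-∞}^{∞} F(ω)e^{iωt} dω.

f(t) = 3 e^{- \frac{13 \left|{t}\right|}{3}} \cos{\left(6 t \right)}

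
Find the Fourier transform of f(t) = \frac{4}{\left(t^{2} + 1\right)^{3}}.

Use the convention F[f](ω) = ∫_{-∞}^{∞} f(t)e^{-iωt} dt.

F(ω) = \frac{\pi \left(\omega^{2} + 3 \left|{\omega}\right| + 3\right) e^{- \left|{\omega}\right|}}{2}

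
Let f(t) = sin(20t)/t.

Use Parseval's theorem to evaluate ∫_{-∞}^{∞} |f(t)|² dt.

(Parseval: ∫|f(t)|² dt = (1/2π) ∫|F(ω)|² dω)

∫|f(t)|² dt = 20 \pi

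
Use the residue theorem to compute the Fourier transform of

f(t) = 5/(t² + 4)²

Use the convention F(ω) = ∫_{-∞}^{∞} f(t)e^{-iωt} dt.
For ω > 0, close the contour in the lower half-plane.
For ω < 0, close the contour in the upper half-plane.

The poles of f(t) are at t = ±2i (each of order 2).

Let g(z) = f(z)e^{-iωz}; for large |z| the factor e^{-iωz} decays in the lower half-plane when ω > 0 and in the upper half-plane when ω < 0.

Case ω > 0 (lower half-plane, clockwise contour ⇒ F(ω) = -2πi·ΣRes):
  Res_{z = - 2 i} g(z) = \frac{5 i \left(2 \omega + 1\right) e^{- 2 \omega}}{32} (pole of order 2)
  F(ω) = -2πi·ΣRes = \frac{5 \pi \left(2 \omega + 1\right) e^{- 2 \omega}}{16}

Case ω < 0 (upper half-plane, counterclockwise contour ⇒ F(ω) = +2πi·ΣRes):
  Res_{z = 2 i} g(z) = \frac{5 i \left(2 \omega - 1\right) e^{2 \omega}}{32} (pole of order 2)
  F(ω) = 2πi·ΣRes = \frac{5 \pi \left(1 - 2 \omega\right) e^{2 \omega}}{16}

Both cases combine into a single formula in |ω|:

F(ω) = \frac{5 \pi \left(2 \left|{\omega}\right| + 1\right) e^{- 2 \left|{\omega}\right|}}{16}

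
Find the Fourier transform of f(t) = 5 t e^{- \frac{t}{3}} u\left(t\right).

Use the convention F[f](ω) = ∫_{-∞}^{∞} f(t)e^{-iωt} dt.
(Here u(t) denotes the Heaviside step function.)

F(ω) = \frac{45}{\left(3 i \omega + 1\right)^{2}}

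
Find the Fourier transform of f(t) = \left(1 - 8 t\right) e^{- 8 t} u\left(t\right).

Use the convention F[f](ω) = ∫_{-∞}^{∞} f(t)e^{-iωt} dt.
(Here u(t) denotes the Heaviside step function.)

F(ω) = \frac{i \omega}{- \omega^{2} + 16 i \omega + 64}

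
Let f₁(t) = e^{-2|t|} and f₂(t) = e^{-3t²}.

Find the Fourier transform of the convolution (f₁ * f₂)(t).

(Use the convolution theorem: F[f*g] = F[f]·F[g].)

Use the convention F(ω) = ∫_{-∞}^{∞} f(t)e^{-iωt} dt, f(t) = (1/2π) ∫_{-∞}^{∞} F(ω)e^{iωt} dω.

F[f₁*f₂](ω) = \frac{4 \sqrt{3} \sqrt{\pi} e^{- \frac{\omega^{2}}{12}}}{3 \left(\omega^{2} + 4\right)}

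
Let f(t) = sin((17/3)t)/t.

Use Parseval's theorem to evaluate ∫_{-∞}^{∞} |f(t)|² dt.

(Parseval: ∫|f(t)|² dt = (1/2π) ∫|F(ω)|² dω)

∫|f(t)|² dt = \frac{17 \pi}{3}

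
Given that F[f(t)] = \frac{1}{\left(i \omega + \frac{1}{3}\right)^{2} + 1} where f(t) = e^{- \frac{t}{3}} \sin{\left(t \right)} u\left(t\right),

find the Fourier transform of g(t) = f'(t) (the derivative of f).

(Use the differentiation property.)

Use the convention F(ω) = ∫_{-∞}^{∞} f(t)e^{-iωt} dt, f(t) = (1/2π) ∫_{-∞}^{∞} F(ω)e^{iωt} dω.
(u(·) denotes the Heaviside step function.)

F[g](ω) = \frac{9 i \omega}{\left(3 i \omega + 1\right)^{2} + 9}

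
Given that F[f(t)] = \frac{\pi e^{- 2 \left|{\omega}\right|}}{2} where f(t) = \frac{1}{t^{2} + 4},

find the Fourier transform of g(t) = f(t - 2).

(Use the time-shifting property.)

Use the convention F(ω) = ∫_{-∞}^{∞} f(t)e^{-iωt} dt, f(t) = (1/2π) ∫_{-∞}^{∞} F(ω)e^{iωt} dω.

F[g](ω) = \frac{\pi e^{- 2 i \omega - 2 \left|{\omega}\right|}}{2}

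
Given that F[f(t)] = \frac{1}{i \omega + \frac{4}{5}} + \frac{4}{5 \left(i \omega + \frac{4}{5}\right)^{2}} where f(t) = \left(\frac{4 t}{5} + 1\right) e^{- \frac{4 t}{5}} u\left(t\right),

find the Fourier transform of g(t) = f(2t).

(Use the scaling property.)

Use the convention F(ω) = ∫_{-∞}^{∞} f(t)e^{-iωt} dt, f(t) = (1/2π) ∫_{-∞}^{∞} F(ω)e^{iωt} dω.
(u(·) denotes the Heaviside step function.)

F[g](ω) = \frac{5 \left(- 5 i \omega - 16\right)}{25 \omega^{2} - 80 i \omega - 64}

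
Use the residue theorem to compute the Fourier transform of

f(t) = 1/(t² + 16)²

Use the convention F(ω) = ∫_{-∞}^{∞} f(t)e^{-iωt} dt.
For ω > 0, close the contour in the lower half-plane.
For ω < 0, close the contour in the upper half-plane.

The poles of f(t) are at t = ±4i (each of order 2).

Let g(z) = f(z)e^{-iωz}; for large |z| the factor e^{-iωz} decays in the lower half-plane when ω > 0 and in the upper half-plane when ω < 0.

Case ω > 0 (lower half-plane, clockwise contour ⇒ F(ω) = -2πi·ΣRes):
  Res_{z = - 4 i} g(z) = \frac{i \left(4 \omega + 1\right) e^{- 4 \omega}}{256} (pole of order 2)
  F(ω) = -2πi·ΣRes = \frac{\pi \left(4 \omega + 1\right) e^{- 4 \omega}}{128}

Case ω < 0 (upper half-plane, counterclockwise contour ⇒ F(ω) = +2πi·ΣRes):
  Res_{z = 4 i} g(z) = \frac{i \left(4 \omega - 1\right) e^{4 \omega}}{256} (pole of order 2)
  F(ω) = 2πi·ΣRes = \frac{\pi \left(1 - 4 \omega\right) e^{4 \omega}}{128}

Both cases combine into a single formula in |ω|:

F(ω) = \frac{\pi \left(4 \left|{\omega}\right| + 1\right) e^{- 4 \left|{\omega}\right|}}{128}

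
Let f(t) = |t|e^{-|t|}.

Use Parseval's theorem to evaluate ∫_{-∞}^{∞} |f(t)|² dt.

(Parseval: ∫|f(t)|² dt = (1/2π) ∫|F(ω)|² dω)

∫|f(t)|² dt = \frac{1}{2}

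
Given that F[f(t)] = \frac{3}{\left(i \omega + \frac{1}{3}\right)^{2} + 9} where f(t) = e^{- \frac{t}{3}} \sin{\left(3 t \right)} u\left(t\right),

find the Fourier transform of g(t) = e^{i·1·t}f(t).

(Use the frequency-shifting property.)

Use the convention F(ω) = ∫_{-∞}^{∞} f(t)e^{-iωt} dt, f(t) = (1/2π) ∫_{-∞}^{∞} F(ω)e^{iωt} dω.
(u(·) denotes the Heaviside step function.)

F[g](ω) = \frac{27}{\left(3 i \left(\omega - 1\right) + 1\right)^{2} + 81}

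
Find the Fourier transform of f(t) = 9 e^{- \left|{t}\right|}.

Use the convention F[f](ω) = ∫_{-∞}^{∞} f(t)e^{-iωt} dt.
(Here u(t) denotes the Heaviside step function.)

F(ω) = \frac{18}{\omega^{2} + 1}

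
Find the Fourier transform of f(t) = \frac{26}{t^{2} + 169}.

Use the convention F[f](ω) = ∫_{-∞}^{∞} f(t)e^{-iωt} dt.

F(ω) = 2 \pi e^{- 13 \left|{\omega}\right|}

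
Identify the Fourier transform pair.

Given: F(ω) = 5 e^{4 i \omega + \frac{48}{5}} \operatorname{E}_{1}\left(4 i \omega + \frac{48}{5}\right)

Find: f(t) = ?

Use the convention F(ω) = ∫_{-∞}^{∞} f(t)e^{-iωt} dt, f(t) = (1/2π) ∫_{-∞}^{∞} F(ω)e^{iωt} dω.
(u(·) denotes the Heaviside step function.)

f(t) = \frac{5 e^{- \frac{12 t}{5}} u\left(t\right)}{t + 4}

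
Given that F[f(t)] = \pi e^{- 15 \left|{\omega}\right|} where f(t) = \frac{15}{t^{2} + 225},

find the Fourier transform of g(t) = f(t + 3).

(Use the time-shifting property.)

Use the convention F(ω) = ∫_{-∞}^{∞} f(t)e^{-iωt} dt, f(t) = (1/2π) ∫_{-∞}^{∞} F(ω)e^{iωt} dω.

F[g](ω) = \pi e^{3 i \omega - 15 \left|{\omega}\right|}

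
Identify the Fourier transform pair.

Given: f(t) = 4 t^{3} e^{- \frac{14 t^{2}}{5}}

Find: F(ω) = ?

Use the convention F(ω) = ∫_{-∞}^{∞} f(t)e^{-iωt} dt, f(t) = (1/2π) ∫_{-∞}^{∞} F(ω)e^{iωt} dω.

F(ω) = \frac{25 \sqrt{70} i \sqrt{\pi} \omega \left(5 \omega^{2} - 84\right) e^{- \frac{5 \omega^{2}}{56}}}{76832}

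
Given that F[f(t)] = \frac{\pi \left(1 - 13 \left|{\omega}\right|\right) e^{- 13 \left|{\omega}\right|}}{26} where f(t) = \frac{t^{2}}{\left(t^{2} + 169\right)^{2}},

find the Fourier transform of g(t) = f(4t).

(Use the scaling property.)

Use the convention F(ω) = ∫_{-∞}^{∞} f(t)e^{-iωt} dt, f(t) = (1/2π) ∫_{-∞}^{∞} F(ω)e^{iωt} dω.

F[g](ω) = \frac{\pi \left(4 - 13 \left|{\omega}\right|\right) e^{- \frac{13 \left|{\omega}\right|}{4}}}{416}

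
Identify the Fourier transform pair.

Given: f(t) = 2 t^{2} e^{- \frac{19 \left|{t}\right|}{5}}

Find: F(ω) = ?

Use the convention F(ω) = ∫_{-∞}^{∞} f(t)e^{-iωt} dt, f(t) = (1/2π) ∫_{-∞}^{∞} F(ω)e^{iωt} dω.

F(ω) = \frac{19000 \left(361 - 75 \omega^{2}\right)}{\left(25 \omega^{2} + 361\right)^{3}}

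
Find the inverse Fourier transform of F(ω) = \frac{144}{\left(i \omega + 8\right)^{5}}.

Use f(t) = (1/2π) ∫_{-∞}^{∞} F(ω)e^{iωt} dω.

f(t) = 6 t^{4} e^{- 8 t} u\left(t\right)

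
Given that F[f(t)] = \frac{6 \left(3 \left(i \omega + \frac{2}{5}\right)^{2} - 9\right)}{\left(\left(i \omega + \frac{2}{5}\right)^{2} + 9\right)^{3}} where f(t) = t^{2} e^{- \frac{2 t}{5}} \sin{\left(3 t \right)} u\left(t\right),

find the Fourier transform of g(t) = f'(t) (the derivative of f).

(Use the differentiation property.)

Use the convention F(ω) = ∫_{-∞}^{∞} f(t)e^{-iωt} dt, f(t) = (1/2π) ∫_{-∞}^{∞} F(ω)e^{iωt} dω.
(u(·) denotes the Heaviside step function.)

F[g](ω) = \frac{11250 i \omega \left(\left(5 i \omega + 2\right)^{2} - 75\right)}{\left(\left(5 i \omega + 2\right)^{2} + 225\right)^{3}}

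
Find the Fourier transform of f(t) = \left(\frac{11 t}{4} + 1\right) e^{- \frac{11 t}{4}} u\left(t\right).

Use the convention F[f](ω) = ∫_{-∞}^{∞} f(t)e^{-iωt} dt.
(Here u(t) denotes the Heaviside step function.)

F(ω) = \frac{8 \left(- 2 i \omega - 11\right)}{16 \omega^{2} - 88 i \omega - 121}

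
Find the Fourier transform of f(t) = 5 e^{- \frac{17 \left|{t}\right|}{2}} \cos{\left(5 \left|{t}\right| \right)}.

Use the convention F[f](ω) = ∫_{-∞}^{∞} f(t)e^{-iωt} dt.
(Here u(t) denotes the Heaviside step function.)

F(ω) = \frac{340 \left(4 \omega^{2} + 389\right)}{16 \omega^{4} + 1512 \omega^{2} + 151321}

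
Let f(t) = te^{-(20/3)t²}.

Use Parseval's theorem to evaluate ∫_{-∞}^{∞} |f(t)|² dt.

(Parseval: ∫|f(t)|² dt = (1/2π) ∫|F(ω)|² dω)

∫|f(t)|² dt = \frac{3 \sqrt{30} \sqrt{\pi}}{1600}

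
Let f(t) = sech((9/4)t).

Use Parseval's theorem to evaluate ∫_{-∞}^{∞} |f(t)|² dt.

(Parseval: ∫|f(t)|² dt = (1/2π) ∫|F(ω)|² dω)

∫|f(t)|² dt = \frac{8}{9}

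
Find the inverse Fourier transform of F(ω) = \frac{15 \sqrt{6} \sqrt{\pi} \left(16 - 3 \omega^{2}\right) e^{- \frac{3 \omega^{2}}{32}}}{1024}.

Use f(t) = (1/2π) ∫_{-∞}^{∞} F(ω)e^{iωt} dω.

f(t) = 5 t^{2} e^{- \frac{8 t^{2}}{3}}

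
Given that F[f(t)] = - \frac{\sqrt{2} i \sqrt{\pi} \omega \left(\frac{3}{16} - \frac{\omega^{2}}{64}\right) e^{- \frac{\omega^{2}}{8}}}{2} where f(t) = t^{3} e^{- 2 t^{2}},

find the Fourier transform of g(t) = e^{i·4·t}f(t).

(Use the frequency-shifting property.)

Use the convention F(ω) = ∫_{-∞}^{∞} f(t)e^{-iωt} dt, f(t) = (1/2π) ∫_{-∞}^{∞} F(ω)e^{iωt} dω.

F[g](ω) = \frac{\sqrt{2} i \sqrt{\pi} \left(\omega - 4\right) \left(\left(\omega - 4\right)^{2} - 12\right) e^{- \frac{\left(\omega - 4\right)^{2}}{8}}}{128}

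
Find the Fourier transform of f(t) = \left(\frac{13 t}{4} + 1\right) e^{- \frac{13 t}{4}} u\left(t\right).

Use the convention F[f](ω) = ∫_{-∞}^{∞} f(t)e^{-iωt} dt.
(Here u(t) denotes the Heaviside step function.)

F(ω) = \frac{8 \left(- 2 i \omega - 13\right)}{16 \omega^{2} - 104 i \omega - 169}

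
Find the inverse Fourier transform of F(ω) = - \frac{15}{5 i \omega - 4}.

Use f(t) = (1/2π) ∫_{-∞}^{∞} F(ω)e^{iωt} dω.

f(t) = 3 e^{\frac{4 t}{5}} u\left(- t\right)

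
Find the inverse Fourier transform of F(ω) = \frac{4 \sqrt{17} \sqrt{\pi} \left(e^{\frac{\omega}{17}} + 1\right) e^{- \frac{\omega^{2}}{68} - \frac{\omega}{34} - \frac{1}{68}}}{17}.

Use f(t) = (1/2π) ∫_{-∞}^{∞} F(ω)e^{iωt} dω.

f(t) = 8 e^{- 17 t^{2}} \cos{\left(t \right)}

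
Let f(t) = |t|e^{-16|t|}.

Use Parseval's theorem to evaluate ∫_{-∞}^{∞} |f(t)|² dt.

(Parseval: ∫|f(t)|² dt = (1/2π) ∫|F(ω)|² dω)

∫|f(t)|² dt = \frac{1}{8192}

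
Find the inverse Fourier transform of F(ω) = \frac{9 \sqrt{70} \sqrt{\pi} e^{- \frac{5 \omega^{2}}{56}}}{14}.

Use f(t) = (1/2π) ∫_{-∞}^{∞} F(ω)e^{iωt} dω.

f(t) = 9 e^{- \frac{14 t^{2}}{5}}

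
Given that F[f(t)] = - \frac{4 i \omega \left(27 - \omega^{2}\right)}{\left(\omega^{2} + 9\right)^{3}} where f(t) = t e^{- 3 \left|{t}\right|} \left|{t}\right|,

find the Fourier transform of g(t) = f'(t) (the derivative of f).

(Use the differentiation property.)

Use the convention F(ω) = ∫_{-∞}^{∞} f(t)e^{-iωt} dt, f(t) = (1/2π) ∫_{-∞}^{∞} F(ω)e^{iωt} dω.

F[g](ω) = \frac{4 \omega^{2} \left(27 - \omega^{2}\right)}{\left(\omega^{2} + 9\right)^{3}}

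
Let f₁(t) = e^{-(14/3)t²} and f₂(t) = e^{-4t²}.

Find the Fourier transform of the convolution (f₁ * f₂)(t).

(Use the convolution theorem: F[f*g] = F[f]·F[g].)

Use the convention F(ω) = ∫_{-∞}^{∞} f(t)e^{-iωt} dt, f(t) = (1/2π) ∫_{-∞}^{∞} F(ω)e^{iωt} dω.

F[f₁*f₂](ω) = \frac{\sqrt{42} \pi e^{- \frac{13 \omega^{2}}{112}}}{28}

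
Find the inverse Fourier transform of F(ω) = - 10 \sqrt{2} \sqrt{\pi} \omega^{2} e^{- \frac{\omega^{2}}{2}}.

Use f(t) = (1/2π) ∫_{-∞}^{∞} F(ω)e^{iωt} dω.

f(t) = 5 \left(2 t^{2} - 2\right) e^{- \frac{t^{2}}{2}}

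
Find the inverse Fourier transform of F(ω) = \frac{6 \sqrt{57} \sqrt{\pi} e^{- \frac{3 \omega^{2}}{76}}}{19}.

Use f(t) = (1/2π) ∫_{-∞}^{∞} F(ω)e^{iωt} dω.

f(t) = 6 e^{- \frac{19 t^{2}}{3}}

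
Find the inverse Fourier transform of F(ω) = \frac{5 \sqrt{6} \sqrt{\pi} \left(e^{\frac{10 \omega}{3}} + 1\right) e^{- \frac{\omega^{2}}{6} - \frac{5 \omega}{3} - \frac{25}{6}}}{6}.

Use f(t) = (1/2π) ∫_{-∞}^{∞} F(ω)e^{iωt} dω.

f(t) = 5 e^{- \frac{3 t^{2}}{2}} \cos{\left(5 t \right)}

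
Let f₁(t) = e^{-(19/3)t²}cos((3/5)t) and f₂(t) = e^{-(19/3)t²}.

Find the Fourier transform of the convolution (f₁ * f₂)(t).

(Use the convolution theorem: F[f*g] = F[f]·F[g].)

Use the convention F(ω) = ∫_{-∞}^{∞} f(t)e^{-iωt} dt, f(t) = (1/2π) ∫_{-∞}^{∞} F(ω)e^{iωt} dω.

F[f₁*f₂](ω) = \frac{3 \pi \left(e^{\frac{9 \omega}{95}} + 1\right) e^{- \frac{3 \omega^{2}}{38} - \frac{9 \omega}{190} - \frac{27}{1900}}}{38}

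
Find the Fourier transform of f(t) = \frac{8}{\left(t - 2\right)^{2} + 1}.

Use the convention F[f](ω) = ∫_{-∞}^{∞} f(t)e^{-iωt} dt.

F(ω) = 8 \pi e^{- 2 i \omega - \left|{\omega}\right|}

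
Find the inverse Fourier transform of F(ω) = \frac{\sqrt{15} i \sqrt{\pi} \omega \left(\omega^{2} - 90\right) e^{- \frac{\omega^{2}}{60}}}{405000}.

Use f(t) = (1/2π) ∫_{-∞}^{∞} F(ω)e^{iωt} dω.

f(t) = t^{3} e^{- 15 t^{2}}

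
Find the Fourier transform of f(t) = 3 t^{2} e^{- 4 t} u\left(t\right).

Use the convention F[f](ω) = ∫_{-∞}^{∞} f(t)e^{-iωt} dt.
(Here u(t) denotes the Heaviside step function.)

F(ω) = \frac{6}{\left(i \omega + 4\right)^{3}}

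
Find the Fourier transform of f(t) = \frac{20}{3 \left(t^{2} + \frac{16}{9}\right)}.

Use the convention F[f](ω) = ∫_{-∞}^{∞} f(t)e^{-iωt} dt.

F(ω) = 5 \pi e^{- \frac{4 \left|{\omega}\right|}{3}}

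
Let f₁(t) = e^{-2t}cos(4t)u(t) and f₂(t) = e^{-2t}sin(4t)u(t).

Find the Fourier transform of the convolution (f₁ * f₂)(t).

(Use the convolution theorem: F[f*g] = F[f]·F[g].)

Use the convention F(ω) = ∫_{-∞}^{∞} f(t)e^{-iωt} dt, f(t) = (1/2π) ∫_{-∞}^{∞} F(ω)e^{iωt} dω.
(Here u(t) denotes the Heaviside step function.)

F[f₁*f₂](ω) = \frac{4 \left(i \omega + 2\right)}{\left(\left(i \omega + 2\right)^{2} + 16\right)^{2}}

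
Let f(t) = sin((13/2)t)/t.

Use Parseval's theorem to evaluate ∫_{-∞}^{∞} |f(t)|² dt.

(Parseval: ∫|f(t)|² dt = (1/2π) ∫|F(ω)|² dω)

∫|f(t)|² dt = \frac{13 \pi}{2}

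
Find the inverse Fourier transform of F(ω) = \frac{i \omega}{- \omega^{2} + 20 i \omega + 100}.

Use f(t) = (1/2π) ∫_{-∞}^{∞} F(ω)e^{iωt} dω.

f(t) = \left(1 - 10 t\right) e^{- 10 t} u\left(t\right)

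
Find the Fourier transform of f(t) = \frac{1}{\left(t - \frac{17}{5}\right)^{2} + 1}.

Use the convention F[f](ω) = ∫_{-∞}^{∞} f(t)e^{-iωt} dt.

F(ω) = \pi e^{- \frac{17 i \omega}{5} - \left|{\omega}\right|}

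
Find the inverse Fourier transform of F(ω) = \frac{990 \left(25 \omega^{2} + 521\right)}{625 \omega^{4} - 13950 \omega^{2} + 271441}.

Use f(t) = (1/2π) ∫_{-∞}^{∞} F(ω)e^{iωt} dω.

f(t) = 9 e^{- \frac{11 \left|{t}\right|}{5}} \cos{\left(4 \left|{t}\right| \right)}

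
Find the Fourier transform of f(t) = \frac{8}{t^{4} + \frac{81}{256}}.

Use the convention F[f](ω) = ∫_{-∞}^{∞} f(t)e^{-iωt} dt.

F(ω) = \frac{512 \pi e^{- \frac{3 \sqrt{2} \left|{\omega}\right|}{8}} \sin{\left(\frac{3 \sqrt{2} \left|{\omega}\right|}{8} + \frac{\pi}{4} \right)}}{27}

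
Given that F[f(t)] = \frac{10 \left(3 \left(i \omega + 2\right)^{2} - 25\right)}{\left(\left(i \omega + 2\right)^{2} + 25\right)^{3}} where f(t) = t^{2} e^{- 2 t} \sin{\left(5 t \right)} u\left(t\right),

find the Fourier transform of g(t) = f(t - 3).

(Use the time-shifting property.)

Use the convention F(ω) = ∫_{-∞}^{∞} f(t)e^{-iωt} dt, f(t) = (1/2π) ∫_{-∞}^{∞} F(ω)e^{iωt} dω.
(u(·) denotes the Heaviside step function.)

F[g](ω) = \frac{10 \left(3 \left(i \omega + 2\right)^{2} - 25\right) e^{- 3 i \omega}}{\left(\left(i \omega + 2\right)^{2} + 25\right)^{3}}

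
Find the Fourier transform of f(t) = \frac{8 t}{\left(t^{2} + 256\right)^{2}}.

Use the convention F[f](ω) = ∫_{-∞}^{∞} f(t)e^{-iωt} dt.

F(ω) = - \frac{i \pi \omega e^{- 16 \left|{\omega}\right|}}{4}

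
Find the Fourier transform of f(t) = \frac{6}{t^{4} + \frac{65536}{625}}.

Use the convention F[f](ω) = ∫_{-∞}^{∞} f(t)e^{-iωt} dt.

F(ω) = \frac{375 \pi e^{- \frac{8 \sqrt{2} \left|{\omega}\right|}{5}} \sin{\left(\frac{8 \sqrt{2} \left|{\omega}\right|}{5} + \frac{\pi}{4} \right)}}{2048}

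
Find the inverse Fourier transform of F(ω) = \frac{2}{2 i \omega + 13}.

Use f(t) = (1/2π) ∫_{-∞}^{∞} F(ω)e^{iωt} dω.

f(t) = e^{- \frac{13 t}{2}} u\left(t\right)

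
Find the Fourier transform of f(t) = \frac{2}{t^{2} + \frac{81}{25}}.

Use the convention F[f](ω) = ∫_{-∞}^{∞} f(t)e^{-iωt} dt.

F(ω) = \frac{10 \pi e^{- \frac{9 \left|{\omega}\right|}{5}}}{9}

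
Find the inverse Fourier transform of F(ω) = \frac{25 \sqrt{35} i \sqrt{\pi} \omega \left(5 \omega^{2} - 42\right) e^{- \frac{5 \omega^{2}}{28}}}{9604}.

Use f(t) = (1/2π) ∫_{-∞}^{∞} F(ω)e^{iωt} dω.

f(t) = 2 t^{3} e^{- \frac{7 t^{2}}{5}}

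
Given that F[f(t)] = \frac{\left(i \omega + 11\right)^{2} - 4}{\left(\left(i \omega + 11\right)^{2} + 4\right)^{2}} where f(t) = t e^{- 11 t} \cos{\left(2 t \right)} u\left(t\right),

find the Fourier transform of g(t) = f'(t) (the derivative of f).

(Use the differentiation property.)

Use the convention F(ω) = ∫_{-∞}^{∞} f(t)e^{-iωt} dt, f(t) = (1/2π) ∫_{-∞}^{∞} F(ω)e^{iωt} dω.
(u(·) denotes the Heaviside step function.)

F[g](ω) = \frac{i \omega \left(\left(i \omega + 11\right)^{2} - 4\right)}{\left(\left(i \omega + 11\right)^{2} + 4\right)^{2}}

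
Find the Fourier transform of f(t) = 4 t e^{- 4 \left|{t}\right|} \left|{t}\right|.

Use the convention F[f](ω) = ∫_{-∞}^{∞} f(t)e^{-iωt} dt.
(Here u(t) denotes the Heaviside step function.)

F(ω) = \frac{16 i \omega \left(\omega^{2} - 48\right)}{\left(\omega^{2} + 16\right)^{3}}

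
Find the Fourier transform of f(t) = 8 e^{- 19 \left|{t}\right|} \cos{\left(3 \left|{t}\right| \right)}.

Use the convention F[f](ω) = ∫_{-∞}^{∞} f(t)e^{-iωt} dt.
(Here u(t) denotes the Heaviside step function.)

F(ω) = \frac{304 \left(\omega^{2} + 370\right)}{\omega^{4} + 704 \omega^{2} + 136900}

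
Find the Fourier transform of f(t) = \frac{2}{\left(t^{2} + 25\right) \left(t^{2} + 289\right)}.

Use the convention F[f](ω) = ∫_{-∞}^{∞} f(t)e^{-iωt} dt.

F(ω) = \frac{\pi \left(17 e^{12 \left|{\omega}\right|} - 5\right) e^{- 17 \left|{\omega}\right|}}{11220}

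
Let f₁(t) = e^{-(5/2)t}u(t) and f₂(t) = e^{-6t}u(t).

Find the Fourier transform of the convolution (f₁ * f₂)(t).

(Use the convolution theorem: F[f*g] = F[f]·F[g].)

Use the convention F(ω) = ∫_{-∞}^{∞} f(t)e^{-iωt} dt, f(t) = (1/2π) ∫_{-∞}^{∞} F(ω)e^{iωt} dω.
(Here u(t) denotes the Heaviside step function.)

F[f₁*f₂](ω) = \frac{2}{\left(i \omega + 6\right) \left(2 i \omega + 5\right)}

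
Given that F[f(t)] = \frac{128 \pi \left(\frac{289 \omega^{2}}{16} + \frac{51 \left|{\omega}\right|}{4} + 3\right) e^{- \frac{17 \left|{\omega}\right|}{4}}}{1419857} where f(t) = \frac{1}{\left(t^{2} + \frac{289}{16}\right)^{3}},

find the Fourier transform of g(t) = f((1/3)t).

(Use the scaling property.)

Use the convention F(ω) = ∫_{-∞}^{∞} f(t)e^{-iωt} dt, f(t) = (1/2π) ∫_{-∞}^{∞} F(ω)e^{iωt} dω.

F[g](ω) = \frac{72 \pi \left(867 \omega^{2} + 204 \left|{\omega}\right| + 16\right) e^{- \frac{51 \left|{\omega}\right|}{4}}}{1419857}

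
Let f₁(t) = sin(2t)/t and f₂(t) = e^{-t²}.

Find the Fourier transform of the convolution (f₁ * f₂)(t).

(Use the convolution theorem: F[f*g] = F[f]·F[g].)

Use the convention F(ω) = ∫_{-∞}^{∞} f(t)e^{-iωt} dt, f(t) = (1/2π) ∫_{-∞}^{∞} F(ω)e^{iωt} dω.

F[f₁*f₂](ω) = \begin{cases} \pi^{\frac{3}{2}} e^{- \frac{\omega^{2}}{4}} & \text{for}\: \omega > -2 \wedge \omega < 2 \\0 & \text{otherwise} \end{cases}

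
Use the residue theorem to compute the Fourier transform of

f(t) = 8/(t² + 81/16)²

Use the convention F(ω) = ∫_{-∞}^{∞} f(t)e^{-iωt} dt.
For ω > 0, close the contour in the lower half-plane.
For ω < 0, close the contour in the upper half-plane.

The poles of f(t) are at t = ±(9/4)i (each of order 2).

Let g(z) = f(z)e^{-iωz}; for large |z| the factor e^{-iωz} decays in the lower half-plane when ω > 0 and in the upper half-plane when ω < 0.

Case ω > 0 (lower half-plane, clockwise contour ⇒ F(ω) = -2πi·ΣRes):
  Res_{z = - \frac{9 i}{4}} g(z) = \frac{32 i \left(9 \omega + 4\right) e^{- \frac{9 \omega}{4}}}{729} (pole of order 2)
  F(ω) = -2πi·ΣRes = \frac{64 \pi \left(9 \omega + 4\right) e^{- \frac{9 \omega}{4}}}{729}

Case ω < 0 (upper half-plane, counterclockwise contour ⇒ F(ω) = +2πi·ΣRes):
  Res_{z = \frac{9 i}{4}} g(z) = \frac{32 i \left(9 \omega - 4\right) e^{\frac{9 \omega}{4}}}{729} (pole of order 2)
  F(ω) = 2πi·ΣRes = \frac{64 \pi \left(4 - 9 \omega\right) e^{\frac{9 \omega}{4}}}{729}

Both cases combine into a single formula in |ω|:

F(ω) = \frac{64 \pi \left(9 \left|{\omega}\right| + 4\right) e^{- \frac{9 \left|{\omega}\right|}{4}}}{729}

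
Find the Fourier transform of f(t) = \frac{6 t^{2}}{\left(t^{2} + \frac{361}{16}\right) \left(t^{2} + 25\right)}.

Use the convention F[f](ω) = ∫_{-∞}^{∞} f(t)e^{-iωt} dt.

F(ω) = \frac{160 \pi e^{- 5 \left|{\omega}\right|}}{13} - \frac{152 \pi e^{- \frac{19 \left|{\omega}\right|}{4}}}{13}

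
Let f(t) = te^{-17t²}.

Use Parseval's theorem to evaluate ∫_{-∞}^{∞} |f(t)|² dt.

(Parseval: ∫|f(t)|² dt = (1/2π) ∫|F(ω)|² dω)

∫|f(t)|² dt = \frac{\sqrt{34} \sqrt{\pi}}{2312}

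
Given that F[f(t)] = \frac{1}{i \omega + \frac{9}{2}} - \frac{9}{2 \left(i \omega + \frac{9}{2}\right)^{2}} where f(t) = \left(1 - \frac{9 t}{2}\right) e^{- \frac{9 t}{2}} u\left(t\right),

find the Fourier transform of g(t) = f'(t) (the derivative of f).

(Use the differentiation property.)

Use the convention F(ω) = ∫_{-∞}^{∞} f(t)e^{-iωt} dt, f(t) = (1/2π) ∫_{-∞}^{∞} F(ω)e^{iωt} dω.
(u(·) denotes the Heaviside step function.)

F[g](ω) = \frac{4 \omega^{2}}{4 \omega^{2} - 36 i \omega - 81}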